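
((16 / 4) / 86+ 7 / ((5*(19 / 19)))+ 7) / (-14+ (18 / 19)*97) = 0.11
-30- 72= -102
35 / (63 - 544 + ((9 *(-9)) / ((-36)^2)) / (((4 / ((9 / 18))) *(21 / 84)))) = -160 / 2199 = -0.07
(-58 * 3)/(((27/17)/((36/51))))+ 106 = 86/3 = 28.67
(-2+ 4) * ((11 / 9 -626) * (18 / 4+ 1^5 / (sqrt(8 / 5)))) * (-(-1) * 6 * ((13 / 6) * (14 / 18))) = -511693 / 9 -511693 * sqrt(10) / 162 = -66843.14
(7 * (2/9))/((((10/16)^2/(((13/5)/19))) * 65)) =896/106875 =0.01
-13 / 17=-0.76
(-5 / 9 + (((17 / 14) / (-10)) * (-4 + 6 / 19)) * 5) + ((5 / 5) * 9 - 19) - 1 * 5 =-4555 / 342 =-13.32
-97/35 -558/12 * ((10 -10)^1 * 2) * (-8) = -97/35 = -2.77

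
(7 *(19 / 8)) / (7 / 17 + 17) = 2261 / 2368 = 0.95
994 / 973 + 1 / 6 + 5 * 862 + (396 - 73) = 3864913 / 834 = 4634.19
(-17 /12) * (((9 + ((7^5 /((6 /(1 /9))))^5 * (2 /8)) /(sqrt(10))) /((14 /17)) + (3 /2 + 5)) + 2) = -55366975868983693761889 * sqrt(10) /440798423040- 578 /21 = -397201400373.01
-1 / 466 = -0.00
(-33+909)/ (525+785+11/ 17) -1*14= -99014/ 7427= -13.33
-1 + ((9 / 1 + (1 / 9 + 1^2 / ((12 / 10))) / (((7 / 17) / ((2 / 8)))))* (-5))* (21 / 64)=-25661 / 1536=-16.71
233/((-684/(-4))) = 233/171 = 1.36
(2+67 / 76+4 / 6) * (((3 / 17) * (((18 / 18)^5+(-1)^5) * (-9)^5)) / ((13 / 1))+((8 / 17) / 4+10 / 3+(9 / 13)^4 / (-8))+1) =41689521485 / 2656858464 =15.69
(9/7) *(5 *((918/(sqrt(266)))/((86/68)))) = 702270 *sqrt(266)/40033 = 286.11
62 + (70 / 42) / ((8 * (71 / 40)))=13231 / 213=62.12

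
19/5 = 3.80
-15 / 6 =-5 / 2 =-2.50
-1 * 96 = -96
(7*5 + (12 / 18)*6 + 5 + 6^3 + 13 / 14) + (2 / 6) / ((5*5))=273989 / 1050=260.94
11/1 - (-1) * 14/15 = 179/15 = 11.93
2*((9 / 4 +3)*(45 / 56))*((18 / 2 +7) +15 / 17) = 38745 / 272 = 142.44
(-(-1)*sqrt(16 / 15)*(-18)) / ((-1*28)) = 6*sqrt(15) / 35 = 0.66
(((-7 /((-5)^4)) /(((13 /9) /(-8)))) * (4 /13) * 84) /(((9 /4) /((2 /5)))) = 150528 /528125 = 0.29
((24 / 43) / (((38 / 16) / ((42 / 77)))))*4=4608 / 8987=0.51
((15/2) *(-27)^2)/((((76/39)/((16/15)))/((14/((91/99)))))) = 45581.68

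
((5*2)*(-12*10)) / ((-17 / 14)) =16800 / 17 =988.24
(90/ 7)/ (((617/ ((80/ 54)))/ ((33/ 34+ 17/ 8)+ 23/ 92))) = 3250/ 31467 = 0.10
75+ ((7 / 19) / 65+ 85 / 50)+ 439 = 1273793 / 2470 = 515.71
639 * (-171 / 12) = -36423 / 4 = -9105.75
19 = 19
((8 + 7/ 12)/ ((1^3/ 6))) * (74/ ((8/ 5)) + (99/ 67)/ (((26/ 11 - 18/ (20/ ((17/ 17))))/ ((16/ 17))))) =3566073725/ 1467032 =2430.81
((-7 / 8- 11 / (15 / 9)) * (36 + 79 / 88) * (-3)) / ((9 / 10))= 970853 / 1056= 919.37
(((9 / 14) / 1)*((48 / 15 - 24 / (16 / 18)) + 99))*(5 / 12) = 141 / 7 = 20.14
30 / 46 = 0.65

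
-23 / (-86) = 23 / 86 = 0.27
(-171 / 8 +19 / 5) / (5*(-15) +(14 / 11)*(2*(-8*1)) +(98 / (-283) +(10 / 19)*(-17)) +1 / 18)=374223069 / 2227276460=0.17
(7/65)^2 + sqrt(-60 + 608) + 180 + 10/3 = 206.75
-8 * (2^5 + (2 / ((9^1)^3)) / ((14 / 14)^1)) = -186640 / 729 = -256.02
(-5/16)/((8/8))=-5/16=-0.31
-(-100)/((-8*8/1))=-25/16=-1.56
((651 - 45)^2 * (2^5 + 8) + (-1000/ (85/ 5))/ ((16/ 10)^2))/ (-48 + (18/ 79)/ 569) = -17960268379993/ 58687536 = -306032.07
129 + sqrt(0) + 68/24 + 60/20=809/6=134.83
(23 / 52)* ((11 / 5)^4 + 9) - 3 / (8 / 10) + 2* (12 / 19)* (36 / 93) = 212119127 / 19142500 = 11.08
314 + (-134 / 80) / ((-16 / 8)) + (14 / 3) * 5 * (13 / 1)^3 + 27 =12385241 / 240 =51605.17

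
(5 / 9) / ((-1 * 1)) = -5 / 9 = -0.56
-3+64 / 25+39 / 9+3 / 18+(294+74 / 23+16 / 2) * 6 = 2110669 / 1150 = 1835.36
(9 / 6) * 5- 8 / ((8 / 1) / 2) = 11 / 2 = 5.50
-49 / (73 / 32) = -1568 / 73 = -21.48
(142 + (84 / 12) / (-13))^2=3381921 / 169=20011.37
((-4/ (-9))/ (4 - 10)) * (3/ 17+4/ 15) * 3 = -226/ 2295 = -0.10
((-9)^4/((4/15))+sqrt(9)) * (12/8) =295281/8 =36910.12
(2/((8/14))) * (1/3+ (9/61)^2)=13874/11163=1.24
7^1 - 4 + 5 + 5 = 13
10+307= 317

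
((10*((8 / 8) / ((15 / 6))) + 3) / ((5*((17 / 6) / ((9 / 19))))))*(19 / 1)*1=378 / 85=4.45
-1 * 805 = -805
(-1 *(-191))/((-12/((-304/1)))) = 14516/3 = 4838.67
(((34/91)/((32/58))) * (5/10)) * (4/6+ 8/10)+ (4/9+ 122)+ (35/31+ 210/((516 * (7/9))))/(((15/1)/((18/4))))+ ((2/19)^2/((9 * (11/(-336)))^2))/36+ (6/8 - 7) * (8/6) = 1976108053222603/17167581751320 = 115.11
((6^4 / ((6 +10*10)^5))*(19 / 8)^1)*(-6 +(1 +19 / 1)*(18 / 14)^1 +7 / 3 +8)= 323703 / 46837895216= 0.00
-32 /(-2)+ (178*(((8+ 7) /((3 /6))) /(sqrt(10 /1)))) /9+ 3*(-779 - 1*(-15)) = -2088.37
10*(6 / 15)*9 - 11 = 25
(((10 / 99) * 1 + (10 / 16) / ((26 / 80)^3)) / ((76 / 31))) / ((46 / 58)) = 1789895515 / 190097622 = 9.42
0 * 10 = 0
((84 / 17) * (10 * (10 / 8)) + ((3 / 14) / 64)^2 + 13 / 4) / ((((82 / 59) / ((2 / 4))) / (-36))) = -471162957147 / 559562752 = -842.02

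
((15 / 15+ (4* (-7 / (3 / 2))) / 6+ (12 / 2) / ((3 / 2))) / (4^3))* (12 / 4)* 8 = 17 / 24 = 0.71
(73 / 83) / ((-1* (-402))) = 73 / 33366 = 0.00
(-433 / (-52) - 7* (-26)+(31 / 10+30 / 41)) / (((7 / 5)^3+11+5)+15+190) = 51743275 / 59627776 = 0.87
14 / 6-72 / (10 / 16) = -1693 / 15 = -112.87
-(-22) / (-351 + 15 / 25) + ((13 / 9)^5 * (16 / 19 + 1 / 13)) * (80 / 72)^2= 187647664865 / 26535912012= 7.07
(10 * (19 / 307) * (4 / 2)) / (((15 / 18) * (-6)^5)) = -19 / 99468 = -0.00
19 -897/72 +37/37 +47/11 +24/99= 1061/88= 12.06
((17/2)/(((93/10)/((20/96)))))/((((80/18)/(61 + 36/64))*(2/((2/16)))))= 83725/507904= 0.16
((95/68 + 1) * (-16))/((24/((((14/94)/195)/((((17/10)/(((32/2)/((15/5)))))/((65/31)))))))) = -91280/11368971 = -0.01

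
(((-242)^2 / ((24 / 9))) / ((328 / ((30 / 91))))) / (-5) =-131769 / 29848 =-4.41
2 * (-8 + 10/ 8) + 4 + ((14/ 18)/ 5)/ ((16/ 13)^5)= -445667189/ 47185920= -9.44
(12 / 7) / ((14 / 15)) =90 / 49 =1.84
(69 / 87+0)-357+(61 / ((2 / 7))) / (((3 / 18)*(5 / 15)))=101117 / 29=3486.79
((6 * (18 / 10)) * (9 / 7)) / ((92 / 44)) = 5346 / 805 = 6.64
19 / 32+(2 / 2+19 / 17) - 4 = -701 / 544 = -1.29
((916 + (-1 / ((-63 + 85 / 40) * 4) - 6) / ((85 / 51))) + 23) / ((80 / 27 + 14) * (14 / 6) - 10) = 36898821 / 1166852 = 31.62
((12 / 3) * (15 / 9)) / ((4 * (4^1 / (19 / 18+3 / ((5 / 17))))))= 1013 / 216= 4.69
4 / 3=1.33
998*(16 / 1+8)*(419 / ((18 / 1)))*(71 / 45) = 118758008 / 135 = 879688.95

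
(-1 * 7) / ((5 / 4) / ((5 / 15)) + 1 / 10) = -20 / 11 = -1.82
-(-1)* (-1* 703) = -703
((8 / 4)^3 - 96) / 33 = -8 / 3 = -2.67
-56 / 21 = -8 / 3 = -2.67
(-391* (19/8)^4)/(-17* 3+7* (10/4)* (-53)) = 2681869/210944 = 12.71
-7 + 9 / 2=-5 / 2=-2.50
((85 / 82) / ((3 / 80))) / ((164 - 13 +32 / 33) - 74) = 37400 / 105493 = 0.35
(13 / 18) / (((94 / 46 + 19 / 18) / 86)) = 25714 / 1283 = 20.04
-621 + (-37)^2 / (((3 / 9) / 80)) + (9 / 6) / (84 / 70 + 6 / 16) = 6886739 / 21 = 327939.95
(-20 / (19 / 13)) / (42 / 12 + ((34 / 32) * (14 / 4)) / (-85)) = -41600 / 10507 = -3.96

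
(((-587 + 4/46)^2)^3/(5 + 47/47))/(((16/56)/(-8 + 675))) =1228303309404064244934807203/77236116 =15903224722020773868.73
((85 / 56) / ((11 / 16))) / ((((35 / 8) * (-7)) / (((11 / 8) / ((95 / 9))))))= -306 / 32585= -0.01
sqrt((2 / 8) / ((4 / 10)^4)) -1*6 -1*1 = -31 / 8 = -3.88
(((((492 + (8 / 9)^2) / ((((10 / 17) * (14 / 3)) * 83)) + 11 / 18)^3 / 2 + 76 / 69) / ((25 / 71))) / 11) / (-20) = -148443694626363995983 / 976652825468859000000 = -0.15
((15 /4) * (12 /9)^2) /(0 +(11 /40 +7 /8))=5.80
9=9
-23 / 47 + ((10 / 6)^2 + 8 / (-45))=496 / 235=2.11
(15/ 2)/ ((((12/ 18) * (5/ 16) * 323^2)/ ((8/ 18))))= 16/ 104329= 0.00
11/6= 1.83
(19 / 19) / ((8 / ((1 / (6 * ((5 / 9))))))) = 3 / 80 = 0.04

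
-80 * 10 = -800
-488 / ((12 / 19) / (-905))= 2097790 / 3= 699263.33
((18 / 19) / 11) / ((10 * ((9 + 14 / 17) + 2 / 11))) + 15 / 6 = 889031 / 355490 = 2.50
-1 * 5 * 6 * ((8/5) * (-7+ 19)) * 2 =-1152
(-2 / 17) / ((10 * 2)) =-1 / 170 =-0.01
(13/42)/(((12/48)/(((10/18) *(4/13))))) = 40/189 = 0.21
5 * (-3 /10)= -3 /2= -1.50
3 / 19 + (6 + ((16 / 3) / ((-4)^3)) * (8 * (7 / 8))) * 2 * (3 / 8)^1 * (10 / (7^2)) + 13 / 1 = 104175 / 7448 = 13.99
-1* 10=-10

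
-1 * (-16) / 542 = 0.03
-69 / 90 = -23 / 30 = -0.77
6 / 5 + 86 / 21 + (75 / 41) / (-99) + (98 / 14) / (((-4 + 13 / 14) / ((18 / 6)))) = -1.56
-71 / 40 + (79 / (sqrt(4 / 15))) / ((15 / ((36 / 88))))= -71 / 40 + 237 * sqrt(15) / 220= 2.40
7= 7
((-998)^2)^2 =992023968016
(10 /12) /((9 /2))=5 /27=0.19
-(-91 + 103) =-12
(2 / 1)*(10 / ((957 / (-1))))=-20 / 957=-0.02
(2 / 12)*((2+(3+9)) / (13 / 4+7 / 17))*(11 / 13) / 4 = 1309 / 9711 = 0.13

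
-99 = -99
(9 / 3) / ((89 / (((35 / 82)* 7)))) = 735 / 7298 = 0.10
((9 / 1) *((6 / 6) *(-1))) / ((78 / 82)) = -123 / 13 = -9.46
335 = 335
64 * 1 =64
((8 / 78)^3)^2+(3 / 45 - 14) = -245139128203 / 17593718805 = -13.93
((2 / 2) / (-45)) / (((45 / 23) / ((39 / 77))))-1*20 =-1039799 / 51975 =-20.01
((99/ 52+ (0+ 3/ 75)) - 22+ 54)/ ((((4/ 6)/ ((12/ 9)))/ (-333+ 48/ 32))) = -2250477/ 100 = -22504.77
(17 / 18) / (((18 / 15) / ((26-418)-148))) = -425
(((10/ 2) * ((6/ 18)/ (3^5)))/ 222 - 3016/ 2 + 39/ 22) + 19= -1323794353/ 890109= -1487.23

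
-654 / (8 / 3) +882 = 2547 / 4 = 636.75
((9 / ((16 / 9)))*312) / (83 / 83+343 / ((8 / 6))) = 6318 / 1033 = 6.12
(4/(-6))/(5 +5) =-1/15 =-0.07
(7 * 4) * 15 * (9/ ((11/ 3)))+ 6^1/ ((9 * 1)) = 34042/ 33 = 1031.58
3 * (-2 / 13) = -6 / 13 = -0.46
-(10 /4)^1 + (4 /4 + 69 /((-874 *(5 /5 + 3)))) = -1.52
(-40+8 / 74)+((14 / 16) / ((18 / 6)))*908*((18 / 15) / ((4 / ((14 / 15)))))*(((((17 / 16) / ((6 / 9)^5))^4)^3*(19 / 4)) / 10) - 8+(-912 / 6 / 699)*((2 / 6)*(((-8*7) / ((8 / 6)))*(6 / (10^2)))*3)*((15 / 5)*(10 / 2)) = 14999413170201078346368882343816943242267479151170199 / 5595348902178593623195176106775805952000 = 2680693095717.58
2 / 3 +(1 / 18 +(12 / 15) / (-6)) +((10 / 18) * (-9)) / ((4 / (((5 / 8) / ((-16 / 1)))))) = 14693 / 23040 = 0.64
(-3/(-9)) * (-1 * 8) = -8/3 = -2.67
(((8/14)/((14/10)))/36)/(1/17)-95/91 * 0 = 85/441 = 0.19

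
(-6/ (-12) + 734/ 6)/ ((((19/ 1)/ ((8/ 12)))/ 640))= 2758.36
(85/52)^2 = 7225/2704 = 2.67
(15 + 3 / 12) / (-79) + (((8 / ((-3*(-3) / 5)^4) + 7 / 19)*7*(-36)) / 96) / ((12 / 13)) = -1073957795 / 315137952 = -3.41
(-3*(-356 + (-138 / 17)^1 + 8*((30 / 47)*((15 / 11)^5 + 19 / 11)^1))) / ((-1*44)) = -63932020665 / 2830954478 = -22.58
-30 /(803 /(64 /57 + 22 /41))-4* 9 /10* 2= -22713232 /3127685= -7.26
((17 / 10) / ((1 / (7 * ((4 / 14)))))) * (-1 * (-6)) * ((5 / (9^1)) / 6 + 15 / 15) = 1003 / 45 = 22.29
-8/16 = -1/2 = -0.50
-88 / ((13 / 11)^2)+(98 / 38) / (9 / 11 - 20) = -42778923 / 677521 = -63.14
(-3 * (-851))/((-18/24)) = -3404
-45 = -45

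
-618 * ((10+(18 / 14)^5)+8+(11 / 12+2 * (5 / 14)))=-480787211 / 33614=-14303.18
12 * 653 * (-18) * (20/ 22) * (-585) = 825130800/ 11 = 75011890.91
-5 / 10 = -1 / 2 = -0.50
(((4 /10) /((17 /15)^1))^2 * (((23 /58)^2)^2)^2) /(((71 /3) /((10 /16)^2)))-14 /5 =-588610443425346024721 /210218109901757624320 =-2.80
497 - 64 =433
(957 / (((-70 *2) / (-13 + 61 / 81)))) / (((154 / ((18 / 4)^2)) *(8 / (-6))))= -8091 / 980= -8.26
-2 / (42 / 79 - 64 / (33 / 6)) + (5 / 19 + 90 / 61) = 10729546 / 5592175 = 1.92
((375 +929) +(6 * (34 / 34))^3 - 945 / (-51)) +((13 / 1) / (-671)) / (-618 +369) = 4369951466 / 2840343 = 1538.53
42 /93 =14 /31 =0.45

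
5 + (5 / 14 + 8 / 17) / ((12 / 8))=1982 / 357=5.55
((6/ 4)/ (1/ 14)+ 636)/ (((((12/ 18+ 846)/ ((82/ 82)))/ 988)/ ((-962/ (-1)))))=468337194/ 635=737538.89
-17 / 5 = -3.40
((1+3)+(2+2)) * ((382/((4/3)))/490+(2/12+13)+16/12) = 29566/245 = 120.68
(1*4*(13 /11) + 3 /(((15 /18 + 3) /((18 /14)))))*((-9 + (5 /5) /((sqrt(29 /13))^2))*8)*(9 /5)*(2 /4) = -90654912 /256795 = -353.02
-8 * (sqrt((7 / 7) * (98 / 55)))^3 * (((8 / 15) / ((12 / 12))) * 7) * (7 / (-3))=2151296 * sqrt(110) / 136125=165.75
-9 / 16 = -0.56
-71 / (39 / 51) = -1207 / 13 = -92.85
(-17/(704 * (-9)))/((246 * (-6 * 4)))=-17/37407744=-0.00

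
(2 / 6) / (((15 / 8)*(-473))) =-8 / 21285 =-0.00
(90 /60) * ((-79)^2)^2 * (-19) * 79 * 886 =-77698751131149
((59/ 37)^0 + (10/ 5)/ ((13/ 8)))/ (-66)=-29/ 858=-0.03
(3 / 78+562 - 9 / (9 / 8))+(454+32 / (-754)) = 760029 / 754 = 1008.00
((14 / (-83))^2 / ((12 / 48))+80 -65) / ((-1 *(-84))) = 104119 / 578676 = 0.18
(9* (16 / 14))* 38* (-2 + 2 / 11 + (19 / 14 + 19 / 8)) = 403218 / 539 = 748.09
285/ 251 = 1.14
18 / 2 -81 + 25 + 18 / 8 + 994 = 3797 / 4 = 949.25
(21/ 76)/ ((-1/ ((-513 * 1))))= 141.75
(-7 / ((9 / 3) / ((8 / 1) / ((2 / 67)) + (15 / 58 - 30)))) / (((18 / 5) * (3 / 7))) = -3385655 / 9396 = -360.33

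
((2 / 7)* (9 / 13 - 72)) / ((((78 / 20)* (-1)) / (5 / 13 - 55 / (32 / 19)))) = -20741625 / 123032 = -168.59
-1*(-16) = 16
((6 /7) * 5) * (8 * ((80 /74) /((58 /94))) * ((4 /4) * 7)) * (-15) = -6307.55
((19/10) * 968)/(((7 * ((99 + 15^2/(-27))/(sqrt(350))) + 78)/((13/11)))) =9536670/277489 - 1108536 * sqrt(14)/277489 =19.42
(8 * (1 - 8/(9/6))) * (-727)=25202.67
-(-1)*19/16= 19/16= 1.19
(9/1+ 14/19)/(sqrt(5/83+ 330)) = 37* sqrt(2273785)/104101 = 0.54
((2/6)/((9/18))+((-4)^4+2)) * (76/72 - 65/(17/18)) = -8045956/459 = -17529.32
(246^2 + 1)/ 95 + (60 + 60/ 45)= 199031/ 285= 698.35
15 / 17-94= -1583 / 17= -93.12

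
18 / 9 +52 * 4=210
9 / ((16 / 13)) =7.31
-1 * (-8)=8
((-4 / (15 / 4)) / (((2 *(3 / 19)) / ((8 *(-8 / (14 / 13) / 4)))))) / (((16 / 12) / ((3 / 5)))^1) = 22.58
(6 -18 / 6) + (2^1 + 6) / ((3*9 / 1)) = 89 / 27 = 3.30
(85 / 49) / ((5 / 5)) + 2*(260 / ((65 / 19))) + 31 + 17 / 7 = 9171 / 49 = 187.16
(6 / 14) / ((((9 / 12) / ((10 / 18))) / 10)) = 200 / 63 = 3.17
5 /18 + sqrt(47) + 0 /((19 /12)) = 7.13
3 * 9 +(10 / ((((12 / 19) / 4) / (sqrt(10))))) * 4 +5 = 32 +760 * sqrt(10) / 3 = 833.11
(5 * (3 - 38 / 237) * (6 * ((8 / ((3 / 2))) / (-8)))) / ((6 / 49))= -329770 / 711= -463.81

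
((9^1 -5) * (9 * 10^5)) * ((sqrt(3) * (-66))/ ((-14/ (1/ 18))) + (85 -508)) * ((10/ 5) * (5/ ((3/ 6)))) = -30456000000 + 132000000 * sqrt(3)/ 7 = -30423338470.49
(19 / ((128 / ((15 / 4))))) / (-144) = -95 / 24576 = -0.00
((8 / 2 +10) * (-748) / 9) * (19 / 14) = -14212 / 9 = -1579.11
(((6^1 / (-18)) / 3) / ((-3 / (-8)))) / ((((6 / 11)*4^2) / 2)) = -11 / 162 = -0.07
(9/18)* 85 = 85/2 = 42.50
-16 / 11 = -1.45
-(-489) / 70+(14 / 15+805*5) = 846913 / 210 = 4032.92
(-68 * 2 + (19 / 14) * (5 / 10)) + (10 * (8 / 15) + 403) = 22933 / 84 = 273.01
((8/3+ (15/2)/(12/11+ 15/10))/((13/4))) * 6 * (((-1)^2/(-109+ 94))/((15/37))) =-93832/55575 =-1.69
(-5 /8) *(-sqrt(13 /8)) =5 *sqrt(26) /32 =0.80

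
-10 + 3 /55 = -547 /55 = -9.95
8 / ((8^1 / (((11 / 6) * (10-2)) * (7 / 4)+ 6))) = 95 / 3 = 31.67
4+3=7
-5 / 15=-1 / 3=-0.33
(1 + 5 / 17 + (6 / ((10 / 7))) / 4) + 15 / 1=5897 / 340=17.34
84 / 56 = 3 / 2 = 1.50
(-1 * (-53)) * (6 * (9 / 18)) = 159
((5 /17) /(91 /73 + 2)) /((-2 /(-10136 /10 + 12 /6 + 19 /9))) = 3316171 /72522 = 45.73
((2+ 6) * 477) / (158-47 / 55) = 24.28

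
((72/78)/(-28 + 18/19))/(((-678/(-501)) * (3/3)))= -0.03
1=1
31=31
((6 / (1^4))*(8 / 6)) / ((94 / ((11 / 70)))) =22 / 1645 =0.01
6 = 6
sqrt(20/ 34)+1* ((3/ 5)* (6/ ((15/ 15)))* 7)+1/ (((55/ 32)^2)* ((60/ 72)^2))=sqrt(170)/ 17+1942614/ 75625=26.45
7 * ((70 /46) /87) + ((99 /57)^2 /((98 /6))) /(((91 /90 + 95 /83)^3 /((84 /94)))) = 137853397572236006435 /992363009004735627063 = 0.14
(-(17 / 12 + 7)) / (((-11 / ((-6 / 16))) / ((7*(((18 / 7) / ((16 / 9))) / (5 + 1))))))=-2727 / 5632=-0.48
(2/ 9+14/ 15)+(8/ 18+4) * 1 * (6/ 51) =428/ 255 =1.68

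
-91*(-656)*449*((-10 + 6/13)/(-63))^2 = 614422.54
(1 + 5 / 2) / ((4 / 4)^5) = 7 / 2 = 3.50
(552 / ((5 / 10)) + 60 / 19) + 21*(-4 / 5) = 103584 / 95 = 1090.36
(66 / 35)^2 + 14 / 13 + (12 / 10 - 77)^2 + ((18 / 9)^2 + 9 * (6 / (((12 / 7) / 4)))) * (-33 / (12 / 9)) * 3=-24857187 / 6370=-3902.23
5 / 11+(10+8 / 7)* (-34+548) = 441047 / 77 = 5727.88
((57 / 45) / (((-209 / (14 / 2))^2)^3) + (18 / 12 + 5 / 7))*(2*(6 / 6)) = 2039750597197721 / 460588844156595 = 4.43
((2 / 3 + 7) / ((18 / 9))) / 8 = 23 / 48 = 0.48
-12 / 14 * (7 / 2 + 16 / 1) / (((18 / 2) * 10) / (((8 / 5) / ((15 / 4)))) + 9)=-208 / 2737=-0.08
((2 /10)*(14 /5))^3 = 2744 /15625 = 0.18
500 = 500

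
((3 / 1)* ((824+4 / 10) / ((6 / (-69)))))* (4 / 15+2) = -64468.08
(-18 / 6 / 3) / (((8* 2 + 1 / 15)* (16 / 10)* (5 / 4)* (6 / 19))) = -95 / 964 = -0.10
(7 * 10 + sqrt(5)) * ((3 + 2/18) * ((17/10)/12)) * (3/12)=119 * sqrt(5)/1080 + 833/108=7.96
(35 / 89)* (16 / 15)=112 / 267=0.42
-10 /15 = -2 /3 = -0.67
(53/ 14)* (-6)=-159/ 7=-22.71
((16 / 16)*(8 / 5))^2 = 64 / 25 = 2.56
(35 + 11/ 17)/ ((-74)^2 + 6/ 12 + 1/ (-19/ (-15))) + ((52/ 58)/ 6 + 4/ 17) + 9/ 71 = 221985926/ 428554083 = 0.52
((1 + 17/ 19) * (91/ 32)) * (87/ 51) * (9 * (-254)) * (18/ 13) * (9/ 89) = -169149141/ 57494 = -2942.03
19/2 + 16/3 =89/6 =14.83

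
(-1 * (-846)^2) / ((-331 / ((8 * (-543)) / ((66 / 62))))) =-32127059808 / 3641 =-8823691.24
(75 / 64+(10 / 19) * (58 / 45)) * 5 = 101245 / 10944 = 9.25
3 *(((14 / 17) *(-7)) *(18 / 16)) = -19.46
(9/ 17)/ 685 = 9/ 11645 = 0.00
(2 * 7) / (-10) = -1.40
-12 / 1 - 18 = -30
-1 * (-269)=269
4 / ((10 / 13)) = 26 / 5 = 5.20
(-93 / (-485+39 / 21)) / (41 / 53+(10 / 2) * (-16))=-34503 / 14201018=-0.00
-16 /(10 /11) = -88 /5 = -17.60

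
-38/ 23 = -1.65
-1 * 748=-748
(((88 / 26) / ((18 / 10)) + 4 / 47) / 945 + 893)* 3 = 662933489 / 247455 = 2679.01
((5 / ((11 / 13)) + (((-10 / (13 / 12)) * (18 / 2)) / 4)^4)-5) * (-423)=-24728070543030 / 314171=-78708953.22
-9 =-9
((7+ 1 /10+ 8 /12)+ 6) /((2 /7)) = 2891 /60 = 48.18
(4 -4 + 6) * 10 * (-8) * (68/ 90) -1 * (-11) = -1055/ 3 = -351.67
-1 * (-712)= 712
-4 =-4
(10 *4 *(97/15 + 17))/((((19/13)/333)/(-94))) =-381967872/19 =-20103572.21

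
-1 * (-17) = 17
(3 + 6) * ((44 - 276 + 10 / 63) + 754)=32896 / 7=4699.43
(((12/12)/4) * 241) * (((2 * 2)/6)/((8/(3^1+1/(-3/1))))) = 241/18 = 13.39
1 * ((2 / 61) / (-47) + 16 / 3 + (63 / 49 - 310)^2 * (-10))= -401657657776 / 421449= -953039.77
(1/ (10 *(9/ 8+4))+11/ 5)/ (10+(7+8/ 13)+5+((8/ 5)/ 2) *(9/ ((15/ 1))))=29575/ 307746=0.10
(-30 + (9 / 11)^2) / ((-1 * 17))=1.73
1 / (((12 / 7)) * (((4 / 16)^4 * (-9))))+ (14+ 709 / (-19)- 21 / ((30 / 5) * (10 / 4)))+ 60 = 18.69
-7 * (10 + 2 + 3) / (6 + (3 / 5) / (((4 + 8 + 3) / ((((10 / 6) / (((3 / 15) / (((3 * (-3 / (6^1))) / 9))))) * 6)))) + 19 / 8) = -2520 / 193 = -13.06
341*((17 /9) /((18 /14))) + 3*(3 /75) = 1014718 /2025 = 501.10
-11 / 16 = -0.69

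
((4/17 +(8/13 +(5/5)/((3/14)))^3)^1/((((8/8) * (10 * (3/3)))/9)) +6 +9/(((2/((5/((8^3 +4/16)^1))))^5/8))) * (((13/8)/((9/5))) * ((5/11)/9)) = 130063249193419989829885/20545211114478095834646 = 6.33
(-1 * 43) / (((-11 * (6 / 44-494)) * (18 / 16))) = -688 / 97785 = -0.01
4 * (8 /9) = 32 /9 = 3.56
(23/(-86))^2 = 529/7396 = 0.07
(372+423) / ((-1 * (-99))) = 265 / 33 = 8.03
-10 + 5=-5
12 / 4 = 3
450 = 450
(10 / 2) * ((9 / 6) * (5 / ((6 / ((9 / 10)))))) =45 / 8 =5.62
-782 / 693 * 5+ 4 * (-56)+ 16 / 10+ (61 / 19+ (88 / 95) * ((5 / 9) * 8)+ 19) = -4426628 / 21945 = -201.71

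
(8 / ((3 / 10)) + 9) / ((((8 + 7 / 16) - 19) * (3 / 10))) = -17120 / 1521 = -11.26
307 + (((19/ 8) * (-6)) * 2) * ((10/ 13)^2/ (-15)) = 52073/ 169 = 308.12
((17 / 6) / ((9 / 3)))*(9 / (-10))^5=-111537 / 200000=-0.56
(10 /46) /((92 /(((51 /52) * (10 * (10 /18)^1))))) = 2125 /165048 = 0.01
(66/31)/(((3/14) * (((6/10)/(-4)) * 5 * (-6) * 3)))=616/837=0.74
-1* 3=-3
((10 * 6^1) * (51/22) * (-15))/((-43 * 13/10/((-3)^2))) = 2065500/6149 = 335.91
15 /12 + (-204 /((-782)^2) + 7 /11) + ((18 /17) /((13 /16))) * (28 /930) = 1535051249 /797319380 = 1.93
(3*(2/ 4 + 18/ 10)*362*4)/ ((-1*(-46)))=1086/ 5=217.20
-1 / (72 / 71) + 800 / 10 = 5689 / 72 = 79.01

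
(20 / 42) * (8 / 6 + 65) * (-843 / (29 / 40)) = -22367600 / 609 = -36728.41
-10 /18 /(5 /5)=-5 /9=-0.56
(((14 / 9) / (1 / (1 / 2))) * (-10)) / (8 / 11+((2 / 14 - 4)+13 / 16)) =17248 / 5139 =3.36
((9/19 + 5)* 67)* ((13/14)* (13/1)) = 588796/133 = 4427.04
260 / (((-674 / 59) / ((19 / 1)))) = -145730 / 337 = -432.43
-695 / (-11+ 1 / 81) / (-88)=-11259 / 15664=-0.72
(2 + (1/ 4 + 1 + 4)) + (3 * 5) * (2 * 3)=389/ 4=97.25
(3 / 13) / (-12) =-1 / 52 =-0.02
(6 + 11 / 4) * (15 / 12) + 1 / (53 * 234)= 1085183 / 99216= 10.94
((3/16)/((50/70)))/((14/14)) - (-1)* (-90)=-7179/80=-89.74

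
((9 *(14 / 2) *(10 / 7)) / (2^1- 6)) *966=-21735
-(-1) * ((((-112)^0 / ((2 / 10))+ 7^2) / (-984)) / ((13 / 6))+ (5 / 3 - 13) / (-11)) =35353 / 35178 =1.00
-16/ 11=-1.45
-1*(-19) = 19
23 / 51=0.45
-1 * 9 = -9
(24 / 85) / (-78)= -4 / 1105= -0.00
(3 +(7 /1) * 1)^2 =100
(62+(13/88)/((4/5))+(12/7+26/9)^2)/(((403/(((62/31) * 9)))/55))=204.81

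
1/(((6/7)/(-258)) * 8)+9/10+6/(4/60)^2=52531/40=1313.28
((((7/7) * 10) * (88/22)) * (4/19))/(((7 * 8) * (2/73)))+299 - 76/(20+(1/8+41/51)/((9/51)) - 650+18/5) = 9059132553/29739997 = 304.61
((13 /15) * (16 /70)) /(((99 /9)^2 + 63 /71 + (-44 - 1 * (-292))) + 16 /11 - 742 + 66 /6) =-81224 /147468825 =-0.00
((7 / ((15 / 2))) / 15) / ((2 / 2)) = 14 / 225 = 0.06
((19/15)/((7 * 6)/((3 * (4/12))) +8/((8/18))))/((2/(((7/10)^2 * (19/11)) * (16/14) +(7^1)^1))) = 41629/495000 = 0.08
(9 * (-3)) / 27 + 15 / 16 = -1 / 16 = -0.06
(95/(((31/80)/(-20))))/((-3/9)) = 456000/31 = 14709.68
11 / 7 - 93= -91.43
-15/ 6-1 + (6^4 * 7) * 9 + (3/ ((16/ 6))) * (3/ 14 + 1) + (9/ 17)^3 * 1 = 44926209329/ 550256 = 81646.01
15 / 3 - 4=1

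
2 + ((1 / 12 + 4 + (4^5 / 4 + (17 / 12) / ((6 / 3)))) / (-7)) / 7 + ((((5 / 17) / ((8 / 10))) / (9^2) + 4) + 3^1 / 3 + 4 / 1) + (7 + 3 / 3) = 7385465 / 539784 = 13.68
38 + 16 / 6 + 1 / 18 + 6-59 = -221 / 18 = -12.28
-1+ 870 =869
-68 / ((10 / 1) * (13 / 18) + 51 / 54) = -408 / 49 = -8.33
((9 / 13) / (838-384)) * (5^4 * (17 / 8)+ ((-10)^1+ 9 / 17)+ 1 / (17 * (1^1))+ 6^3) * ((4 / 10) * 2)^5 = 120223296 / 156771875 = 0.77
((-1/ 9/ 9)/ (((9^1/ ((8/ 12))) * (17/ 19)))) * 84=-1064/ 12393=-0.09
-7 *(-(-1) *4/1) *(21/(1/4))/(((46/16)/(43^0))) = -18816/23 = -818.09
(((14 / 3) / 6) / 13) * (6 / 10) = 0.04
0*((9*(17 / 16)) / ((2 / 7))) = 0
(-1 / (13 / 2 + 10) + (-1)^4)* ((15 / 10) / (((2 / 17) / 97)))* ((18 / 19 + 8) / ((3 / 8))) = 17380460 / 627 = 27720.03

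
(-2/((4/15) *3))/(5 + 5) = -1/4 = -0.25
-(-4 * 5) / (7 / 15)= 300 / 7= 42.86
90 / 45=2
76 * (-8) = -608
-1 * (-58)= 58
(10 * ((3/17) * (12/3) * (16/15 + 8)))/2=32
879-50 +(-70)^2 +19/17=97412/17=5730.12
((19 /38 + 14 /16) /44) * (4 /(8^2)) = 1 /512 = 0.00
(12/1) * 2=24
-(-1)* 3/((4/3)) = 2.25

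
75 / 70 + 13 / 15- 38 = -7573 / 210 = -36.06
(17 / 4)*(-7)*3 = -357 / 4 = -89.25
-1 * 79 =-79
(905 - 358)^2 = 299209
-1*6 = -6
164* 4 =656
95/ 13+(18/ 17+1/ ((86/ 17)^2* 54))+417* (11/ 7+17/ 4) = 1505015449181/ 617847048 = 2435.90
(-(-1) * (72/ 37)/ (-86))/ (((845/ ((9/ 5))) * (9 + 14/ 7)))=-324/ 73941725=-0.00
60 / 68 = 15 / 17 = 0.88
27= 27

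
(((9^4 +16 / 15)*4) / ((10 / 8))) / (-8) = -196862 / 75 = -2624.83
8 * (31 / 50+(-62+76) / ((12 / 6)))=1524 / 25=60.96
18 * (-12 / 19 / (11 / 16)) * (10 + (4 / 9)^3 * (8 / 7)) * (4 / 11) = -26389504 / 434511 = -60.73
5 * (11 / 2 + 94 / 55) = 793 / 22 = 36.05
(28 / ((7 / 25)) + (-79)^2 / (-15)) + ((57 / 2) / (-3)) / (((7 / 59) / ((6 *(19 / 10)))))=-51613 / 42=-1228.88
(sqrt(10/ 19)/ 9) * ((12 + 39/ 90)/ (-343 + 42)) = -373 * sqrt(190)/ 1544130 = -0.00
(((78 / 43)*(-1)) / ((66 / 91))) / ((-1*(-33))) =-1183 / 15609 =-0.08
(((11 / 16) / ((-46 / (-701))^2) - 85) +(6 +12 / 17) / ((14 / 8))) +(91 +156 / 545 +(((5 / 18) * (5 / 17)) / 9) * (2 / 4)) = 30196368892709 / 177854201280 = 169.78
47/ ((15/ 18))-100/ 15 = 746/ 15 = 49.73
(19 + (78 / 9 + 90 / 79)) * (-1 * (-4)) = 27308 / 237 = 115.22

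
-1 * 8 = -8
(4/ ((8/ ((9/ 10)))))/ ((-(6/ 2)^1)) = -3/ 20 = -0.15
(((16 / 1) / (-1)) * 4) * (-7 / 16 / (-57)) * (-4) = 112 / 57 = 1.96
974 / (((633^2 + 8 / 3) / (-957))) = -2796354 / 1202075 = -2.33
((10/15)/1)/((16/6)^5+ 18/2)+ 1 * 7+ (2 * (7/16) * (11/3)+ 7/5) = 9742351/838920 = 11.61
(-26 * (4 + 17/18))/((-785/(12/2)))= 2314/2355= 0.98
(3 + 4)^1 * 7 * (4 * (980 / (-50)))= -19208 / 5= -3841.60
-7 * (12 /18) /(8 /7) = -49 /12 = -4.08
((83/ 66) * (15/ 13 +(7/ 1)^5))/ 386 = 9067999/ 165594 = 54.76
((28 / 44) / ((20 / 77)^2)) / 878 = 3773 / 351200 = 0.01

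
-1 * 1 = -1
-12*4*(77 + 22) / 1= -4752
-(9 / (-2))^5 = 59049 / 32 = 1845.28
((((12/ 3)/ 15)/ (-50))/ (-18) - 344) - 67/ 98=-114004027/ 330750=-344.68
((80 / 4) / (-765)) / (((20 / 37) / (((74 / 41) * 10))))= -0.87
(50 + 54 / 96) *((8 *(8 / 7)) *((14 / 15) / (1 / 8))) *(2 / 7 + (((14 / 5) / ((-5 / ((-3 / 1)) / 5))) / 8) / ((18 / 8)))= 4090304 / 1575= 2597.02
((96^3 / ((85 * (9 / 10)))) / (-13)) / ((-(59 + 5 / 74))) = 4849664 / 321997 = 15.06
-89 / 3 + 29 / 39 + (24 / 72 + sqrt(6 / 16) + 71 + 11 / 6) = sqrt(6) / 4 + 3451 / 78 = 44.86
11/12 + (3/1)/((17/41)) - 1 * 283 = -56069/204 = -274.85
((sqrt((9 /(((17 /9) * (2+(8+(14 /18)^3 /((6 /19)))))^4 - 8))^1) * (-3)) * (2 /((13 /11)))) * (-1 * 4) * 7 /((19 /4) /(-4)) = -19637569746432 * sqrt(532802517475971265074433) /18800317402366414639054993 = -0.76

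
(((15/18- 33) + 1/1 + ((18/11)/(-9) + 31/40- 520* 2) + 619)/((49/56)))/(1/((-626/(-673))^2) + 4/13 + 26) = -3036647515876/161595667695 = -18.79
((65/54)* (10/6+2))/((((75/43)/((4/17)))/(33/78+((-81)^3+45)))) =-1307020561/4131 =-316393.26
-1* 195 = -195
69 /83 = 0.83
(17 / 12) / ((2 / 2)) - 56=-655 / 12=-54.58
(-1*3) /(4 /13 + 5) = -13 /23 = -0.57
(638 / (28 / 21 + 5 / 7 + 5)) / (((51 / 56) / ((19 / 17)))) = 1187956 / 10693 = 111.10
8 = 8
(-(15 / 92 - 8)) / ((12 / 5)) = 3.27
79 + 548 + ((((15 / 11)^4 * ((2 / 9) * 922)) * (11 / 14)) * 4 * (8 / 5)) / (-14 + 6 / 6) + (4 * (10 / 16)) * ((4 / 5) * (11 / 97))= 4149498761 / 11748737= 353.19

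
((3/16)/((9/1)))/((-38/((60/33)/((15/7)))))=-7/15048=-0.00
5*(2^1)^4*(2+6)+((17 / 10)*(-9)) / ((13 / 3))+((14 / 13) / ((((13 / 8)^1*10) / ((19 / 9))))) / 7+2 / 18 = 9682691 / 15210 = 636.60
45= 45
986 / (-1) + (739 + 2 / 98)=-12102 / 49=-246.98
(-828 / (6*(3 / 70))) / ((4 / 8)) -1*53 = -6493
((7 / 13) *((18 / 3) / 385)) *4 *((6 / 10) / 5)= 72 / 17875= 0.00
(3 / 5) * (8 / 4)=6 / 5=1.20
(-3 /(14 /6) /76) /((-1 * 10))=9 /5320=0.00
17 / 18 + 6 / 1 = 125 / 18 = 6.94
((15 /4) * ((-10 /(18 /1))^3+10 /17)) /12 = 25825 /198288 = 0.13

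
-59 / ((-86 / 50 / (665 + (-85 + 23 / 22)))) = 19931.21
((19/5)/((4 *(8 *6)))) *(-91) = -1729/960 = -1.80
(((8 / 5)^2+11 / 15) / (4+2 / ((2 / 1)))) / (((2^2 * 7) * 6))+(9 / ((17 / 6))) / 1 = 3.18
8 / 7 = 1.14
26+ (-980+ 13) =-941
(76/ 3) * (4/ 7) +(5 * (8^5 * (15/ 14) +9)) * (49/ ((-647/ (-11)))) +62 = 1988518037/ 13587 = 146354.46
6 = 6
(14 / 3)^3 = 101.63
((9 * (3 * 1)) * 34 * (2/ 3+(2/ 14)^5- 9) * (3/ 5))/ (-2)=192858948/ 84035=2294.98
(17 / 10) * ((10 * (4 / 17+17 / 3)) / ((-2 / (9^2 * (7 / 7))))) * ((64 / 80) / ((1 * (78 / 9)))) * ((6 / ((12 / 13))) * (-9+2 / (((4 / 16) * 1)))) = 24381 / 10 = 2438.10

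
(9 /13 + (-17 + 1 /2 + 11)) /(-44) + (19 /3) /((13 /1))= 2047 /3432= 0.60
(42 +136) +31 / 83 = 14805 / 83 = 178.37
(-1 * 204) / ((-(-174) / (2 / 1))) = -68 / 29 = -2.34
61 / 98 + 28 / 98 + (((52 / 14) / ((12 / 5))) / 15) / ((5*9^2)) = 162248 / 178605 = 0.91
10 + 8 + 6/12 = 37/2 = 18.50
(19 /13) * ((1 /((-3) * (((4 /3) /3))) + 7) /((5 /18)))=855 /26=32.88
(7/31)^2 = 0.05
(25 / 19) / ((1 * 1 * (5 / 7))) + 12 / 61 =2363 / 1159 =2.04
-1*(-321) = 321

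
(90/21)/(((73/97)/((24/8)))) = 8730/511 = 17.08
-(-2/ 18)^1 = 0.11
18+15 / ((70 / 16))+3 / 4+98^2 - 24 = 268861 / 28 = 9602.18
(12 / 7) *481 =5772 / 7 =824.57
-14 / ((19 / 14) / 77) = -15092 / 19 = -794.32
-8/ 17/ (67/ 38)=-0.27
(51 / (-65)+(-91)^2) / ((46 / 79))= 21259453 / 1495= 14220.37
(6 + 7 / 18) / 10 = 23 / 36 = 0.64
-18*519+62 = -9280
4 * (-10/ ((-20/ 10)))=20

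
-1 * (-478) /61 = 478 /61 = 7.84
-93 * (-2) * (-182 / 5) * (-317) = 10731084 / 5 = 2146216.80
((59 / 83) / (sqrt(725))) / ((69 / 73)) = 4307 * sqrt(29) / 830415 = 0.03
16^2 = 256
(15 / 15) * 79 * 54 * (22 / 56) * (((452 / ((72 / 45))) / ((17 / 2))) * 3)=167099.94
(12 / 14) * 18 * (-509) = -54972 / 7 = -7853.14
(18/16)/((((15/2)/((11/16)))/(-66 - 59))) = -12.89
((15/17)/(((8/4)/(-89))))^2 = 1782225/1156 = 1541.72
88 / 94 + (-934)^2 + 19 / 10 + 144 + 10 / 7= 2870539031 / 3290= 872504.26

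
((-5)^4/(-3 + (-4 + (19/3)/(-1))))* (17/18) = -2125/48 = -44.27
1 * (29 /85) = 29 /85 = 0.34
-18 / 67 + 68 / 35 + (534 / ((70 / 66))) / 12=29233 / 670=43.63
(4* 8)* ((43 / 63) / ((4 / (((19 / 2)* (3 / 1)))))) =3268 / 21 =155.62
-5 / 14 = -0.36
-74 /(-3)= 74 /3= 24.67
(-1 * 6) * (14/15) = -28/5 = -5.60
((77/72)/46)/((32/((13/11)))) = 91/105984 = 0.00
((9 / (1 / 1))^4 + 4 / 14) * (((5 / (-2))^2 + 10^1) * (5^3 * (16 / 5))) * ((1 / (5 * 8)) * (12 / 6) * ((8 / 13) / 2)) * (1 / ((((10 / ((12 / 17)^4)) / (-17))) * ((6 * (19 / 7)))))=-1587306240 / 93347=-17004.36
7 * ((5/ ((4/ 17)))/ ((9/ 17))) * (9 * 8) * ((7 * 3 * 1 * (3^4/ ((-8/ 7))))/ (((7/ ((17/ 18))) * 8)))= -32499495/ 64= -507804.61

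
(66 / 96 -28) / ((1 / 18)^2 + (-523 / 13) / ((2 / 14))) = 24219 / 249716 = 0.10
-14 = -14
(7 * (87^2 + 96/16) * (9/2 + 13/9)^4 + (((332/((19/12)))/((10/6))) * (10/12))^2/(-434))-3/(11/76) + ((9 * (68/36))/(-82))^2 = 3355997014128433577053/50686943109264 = 66210286.28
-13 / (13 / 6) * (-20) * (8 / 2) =480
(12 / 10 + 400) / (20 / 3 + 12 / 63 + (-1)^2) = 14042 / 275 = 51.06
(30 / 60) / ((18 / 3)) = 1 / 12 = 0.08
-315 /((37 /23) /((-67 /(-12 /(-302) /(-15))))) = -366488325 /74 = -4952544.93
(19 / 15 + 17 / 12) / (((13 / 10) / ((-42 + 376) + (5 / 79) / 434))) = 689.41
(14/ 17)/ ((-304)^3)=-7/ 238802944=-0.00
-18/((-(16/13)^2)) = 11.88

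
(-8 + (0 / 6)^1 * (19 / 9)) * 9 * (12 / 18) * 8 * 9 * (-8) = 27648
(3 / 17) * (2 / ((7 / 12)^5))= 1492992 / 285719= 5.23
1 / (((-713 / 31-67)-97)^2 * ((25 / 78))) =0.00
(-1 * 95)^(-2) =1/ 9025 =0.00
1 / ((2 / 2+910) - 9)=0.00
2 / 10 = 1 / 5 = 0.20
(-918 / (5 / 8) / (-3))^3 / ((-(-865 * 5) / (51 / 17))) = 81406.55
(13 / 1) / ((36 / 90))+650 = 1365 / 2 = 682.50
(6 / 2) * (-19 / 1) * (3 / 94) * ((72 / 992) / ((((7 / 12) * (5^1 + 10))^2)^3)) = -787968 / 2678353015625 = -0.00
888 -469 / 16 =13739 / 16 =858.69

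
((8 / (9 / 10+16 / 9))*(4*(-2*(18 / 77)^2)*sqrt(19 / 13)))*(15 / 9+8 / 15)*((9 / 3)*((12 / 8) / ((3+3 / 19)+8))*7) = -7978176*sqrt(247) / 12785773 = -9.81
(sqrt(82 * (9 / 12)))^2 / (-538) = -123 / 1076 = -0.11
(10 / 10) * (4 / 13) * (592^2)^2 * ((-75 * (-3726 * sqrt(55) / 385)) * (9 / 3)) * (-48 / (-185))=21373305407668224 * sqrt(55) / 1001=158350324903678.96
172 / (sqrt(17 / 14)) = 172*sqrt(238) / 17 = 156.09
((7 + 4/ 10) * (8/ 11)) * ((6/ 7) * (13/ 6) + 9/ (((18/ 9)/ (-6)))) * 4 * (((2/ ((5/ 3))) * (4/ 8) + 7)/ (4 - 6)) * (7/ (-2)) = -179968/ 25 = -7198.72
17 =17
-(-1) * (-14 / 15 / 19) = -0.05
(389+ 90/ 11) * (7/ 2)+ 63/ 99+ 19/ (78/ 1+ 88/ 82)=24803153/ 17831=1391.01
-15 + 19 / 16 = -221 / 16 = -13.81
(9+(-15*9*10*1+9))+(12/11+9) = -14541/11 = -1321.91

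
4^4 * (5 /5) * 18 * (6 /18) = 1536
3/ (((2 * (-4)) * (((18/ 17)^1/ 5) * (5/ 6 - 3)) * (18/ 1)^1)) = 85/ 1872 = 0.05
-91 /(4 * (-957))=91 /3828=0.02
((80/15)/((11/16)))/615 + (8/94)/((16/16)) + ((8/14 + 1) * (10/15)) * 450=3148406984/6677055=471.53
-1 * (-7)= 7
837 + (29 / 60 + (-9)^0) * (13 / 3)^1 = 151817 / 180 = 843.43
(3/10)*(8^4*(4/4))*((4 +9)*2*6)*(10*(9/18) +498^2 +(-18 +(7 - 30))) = 237668401152/5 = 47533680230.40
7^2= 49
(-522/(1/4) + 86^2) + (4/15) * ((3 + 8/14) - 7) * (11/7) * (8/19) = 24705924/4655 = 5307.40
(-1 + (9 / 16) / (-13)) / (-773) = 217 / 160784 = 0.00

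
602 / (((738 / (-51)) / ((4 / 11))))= -20468 / 1353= -15.13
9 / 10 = 0.90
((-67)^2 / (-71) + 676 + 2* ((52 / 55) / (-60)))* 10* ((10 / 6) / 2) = 35891429 / 7029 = 5106.19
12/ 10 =6/ 5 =1.20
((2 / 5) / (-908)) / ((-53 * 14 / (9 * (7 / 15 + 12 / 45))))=33 / 8421700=0.00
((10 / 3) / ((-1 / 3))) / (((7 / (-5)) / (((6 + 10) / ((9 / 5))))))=4000 / 63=63.49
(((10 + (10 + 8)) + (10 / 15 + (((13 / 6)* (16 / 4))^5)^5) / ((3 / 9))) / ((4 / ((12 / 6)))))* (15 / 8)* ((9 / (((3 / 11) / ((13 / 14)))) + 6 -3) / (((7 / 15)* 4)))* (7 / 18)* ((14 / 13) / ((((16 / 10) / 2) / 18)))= 2323343206953181965853635696153532346375 / 17406027729792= 133479231621386463574873600.00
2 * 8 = 16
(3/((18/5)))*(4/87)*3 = 10/87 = 0.11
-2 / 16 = -1 / 8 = -0.12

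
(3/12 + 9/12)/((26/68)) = 34/13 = 2.62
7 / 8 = 0.88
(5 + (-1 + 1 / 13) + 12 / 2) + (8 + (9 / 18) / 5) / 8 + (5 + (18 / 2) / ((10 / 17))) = 6529 / 208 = 31.39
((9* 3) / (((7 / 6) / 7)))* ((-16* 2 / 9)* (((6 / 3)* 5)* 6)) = -34560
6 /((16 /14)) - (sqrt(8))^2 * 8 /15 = 59 /60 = 0.98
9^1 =9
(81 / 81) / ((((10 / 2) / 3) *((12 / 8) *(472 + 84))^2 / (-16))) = -4 / 289815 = -0.00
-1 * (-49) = 49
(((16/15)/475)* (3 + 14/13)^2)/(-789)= -44944/950054625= -0.00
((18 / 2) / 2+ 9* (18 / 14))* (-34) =-3825 / 7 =-546.43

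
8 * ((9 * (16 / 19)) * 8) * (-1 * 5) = -2425.26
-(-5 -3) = 8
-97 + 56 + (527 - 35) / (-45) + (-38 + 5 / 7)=-9368 / 105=-89.22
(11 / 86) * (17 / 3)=187 / 258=0.72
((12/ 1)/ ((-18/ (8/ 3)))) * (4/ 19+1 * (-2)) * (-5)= -2720/ 171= -15.91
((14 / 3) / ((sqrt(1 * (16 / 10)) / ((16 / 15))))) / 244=14 * sqrt(10) / 2745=0.02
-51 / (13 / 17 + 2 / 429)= -371943 / 5611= -66.29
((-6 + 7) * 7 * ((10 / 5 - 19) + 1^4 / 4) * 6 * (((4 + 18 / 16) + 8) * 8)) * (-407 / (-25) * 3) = -36076887 / 10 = -3607688.70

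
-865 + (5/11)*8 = -9475/11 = -861.36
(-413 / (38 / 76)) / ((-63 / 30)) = 1180 / 3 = 393.33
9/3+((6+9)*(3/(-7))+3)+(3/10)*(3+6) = 159/70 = 2.27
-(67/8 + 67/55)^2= -92.03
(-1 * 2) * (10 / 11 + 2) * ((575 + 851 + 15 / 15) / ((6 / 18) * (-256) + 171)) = -273984 / 2827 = -96.92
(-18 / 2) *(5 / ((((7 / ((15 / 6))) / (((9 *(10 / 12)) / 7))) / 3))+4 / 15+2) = -70617 / 980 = -72.06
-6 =-6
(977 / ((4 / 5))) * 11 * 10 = 268675 / 2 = 134337.50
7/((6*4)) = 7/24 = 0.29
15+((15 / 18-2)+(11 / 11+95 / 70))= 340 / 21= 16.19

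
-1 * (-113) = 113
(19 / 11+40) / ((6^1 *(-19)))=-153 / 418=-0.37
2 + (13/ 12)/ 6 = 157/ 72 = 2.18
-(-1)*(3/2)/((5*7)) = 3/70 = 0.04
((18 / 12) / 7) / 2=3 / 28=0.11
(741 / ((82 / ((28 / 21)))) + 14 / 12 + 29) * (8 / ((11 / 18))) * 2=498480 / 451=1105.28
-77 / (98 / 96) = -528 / 7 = -75.43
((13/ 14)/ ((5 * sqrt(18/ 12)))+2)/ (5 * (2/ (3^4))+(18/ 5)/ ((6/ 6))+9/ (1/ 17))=351 * sqrt(6)/ 888622+810/ 63473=0.01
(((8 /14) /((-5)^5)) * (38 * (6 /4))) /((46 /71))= -8094 /503125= -0.02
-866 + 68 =-798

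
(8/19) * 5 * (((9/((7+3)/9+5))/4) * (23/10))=1863/1045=1.78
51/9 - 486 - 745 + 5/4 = -14689/12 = -1224.08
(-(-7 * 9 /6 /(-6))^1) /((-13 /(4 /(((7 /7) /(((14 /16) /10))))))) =49 /1040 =0.05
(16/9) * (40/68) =160/153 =1.05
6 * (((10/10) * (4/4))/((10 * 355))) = 3/1775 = 0.00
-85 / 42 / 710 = -17 / 5964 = -0.00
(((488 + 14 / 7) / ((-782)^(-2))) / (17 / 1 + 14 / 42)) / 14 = 16052505 / 13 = 1234808.08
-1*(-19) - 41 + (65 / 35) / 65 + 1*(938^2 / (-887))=-31476643 / 31045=-1013.90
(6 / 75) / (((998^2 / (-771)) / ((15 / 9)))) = -257 / 2490010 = -0.00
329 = 329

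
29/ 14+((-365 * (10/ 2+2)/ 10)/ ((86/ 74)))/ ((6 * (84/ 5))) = -4751/ 43344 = -0.11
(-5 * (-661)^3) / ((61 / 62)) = 89529482110 / 61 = 1467696428.03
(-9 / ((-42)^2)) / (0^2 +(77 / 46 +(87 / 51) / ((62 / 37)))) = -0.00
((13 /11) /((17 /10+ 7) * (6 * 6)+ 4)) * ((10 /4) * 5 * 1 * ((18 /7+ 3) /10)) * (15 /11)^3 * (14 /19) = 3290625 /67875676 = 0.05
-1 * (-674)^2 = -454276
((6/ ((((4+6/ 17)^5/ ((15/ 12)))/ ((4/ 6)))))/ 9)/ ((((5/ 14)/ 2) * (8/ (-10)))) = -49694995/ 19971059616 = -0.00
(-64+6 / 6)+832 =769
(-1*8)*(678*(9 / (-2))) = 24408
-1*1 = -1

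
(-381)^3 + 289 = -55306052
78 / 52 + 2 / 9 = 31 / 18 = 1.72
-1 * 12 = -12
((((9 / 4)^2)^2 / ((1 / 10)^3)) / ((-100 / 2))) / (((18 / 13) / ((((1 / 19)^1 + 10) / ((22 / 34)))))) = -153859095 / 26752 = -5751.31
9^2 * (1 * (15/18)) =135/2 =67.50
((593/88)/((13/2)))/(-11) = -593/6292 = -0.09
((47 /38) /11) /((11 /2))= 47 /2299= 0.02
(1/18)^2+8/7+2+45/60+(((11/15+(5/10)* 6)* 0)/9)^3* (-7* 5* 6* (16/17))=2209/567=3.90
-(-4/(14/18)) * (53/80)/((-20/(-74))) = 17649/1400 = 12.61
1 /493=0.00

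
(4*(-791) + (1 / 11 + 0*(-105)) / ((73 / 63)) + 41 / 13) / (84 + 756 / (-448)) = -175974688 / 4582721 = -38.40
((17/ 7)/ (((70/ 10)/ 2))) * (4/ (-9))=-136/ 441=-0.31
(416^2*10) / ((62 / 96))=83066880 / 31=2679576.77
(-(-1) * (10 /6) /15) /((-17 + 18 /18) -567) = -0.00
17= 17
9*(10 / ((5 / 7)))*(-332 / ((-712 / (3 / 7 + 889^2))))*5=20662953750 / 89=232168019.66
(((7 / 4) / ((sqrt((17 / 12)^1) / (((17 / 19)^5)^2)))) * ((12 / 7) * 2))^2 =103279292215985372333970096 / 37589973457545958193355601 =2.75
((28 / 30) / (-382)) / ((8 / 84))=-49 / 1910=-0.03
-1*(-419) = 419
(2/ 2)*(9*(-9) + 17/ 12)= -955/ 12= -79.58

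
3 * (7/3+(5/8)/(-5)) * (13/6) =689/48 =14.35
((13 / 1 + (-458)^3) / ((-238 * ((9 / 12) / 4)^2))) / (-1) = -1756743296 / 153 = -11481982.33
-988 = -988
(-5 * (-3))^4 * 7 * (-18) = -6378750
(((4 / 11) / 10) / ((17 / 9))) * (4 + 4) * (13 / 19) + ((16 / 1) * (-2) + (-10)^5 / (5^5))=-63.89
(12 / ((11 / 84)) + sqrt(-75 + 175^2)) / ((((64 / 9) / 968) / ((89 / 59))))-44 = 1107590 / 59 + 484605 *sqrt(1222) / 472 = 54663.38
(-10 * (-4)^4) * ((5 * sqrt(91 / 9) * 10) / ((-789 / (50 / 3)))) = 6400000 * sqrt(91) / 7101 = 8597.68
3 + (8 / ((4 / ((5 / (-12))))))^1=13 / 6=2.17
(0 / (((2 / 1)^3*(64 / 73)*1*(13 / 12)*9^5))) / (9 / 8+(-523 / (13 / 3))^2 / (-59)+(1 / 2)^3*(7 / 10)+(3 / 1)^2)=0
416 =416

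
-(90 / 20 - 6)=3 / 2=1.50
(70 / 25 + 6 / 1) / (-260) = -11 / 325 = -0.03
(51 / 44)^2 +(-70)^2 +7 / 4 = 9492389 / 1936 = 4903.09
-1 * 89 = -89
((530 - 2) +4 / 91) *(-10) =-480520 / 91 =-5280.44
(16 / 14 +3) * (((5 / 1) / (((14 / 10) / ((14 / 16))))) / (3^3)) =725 / 1512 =0.48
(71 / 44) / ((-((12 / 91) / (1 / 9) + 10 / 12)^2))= -5291559 / 13382699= -0.40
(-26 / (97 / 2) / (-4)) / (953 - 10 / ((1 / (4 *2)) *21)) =273 / 1933501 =0.00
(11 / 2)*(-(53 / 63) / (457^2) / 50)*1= -583 / 1315748700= -0.00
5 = 5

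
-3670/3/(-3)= 3670/9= 407.78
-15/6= -5/2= -2.50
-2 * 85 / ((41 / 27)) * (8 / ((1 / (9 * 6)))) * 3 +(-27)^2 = -5918751 / 41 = -144359.78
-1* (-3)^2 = -9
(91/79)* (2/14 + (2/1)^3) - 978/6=-12136/79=-153.62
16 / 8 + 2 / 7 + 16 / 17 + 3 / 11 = 4581 / 1309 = 3.50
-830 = -830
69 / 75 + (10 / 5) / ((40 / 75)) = 467 / 100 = 4.67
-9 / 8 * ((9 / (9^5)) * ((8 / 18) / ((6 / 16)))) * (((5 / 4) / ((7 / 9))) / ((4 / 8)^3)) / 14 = -20 / 107163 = -0.00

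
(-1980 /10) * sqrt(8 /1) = -396 * sqrt(2) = -560.03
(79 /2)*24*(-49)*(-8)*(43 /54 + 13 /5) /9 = 56795312 /405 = 140235.34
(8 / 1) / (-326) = -4 / 163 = -0.02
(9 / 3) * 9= 27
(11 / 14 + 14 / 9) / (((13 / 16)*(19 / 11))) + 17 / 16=679897 / 248976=2.73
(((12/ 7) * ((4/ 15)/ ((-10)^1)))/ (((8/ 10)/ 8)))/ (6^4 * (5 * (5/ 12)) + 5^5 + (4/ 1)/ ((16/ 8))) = -16/ 203945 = -0.00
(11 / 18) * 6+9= 38 / 3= 12.67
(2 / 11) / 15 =2 / 165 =0.01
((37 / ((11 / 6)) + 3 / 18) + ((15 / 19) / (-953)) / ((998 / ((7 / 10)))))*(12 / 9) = 24269064905 / 894503907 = 27.13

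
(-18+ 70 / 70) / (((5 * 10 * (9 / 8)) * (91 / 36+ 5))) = -272 / 6775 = -0.04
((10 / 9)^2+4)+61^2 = 301825 / 81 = 3726.23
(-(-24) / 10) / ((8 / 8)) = 12 / 5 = 2.40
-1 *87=-87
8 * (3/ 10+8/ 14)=244/ 35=6.97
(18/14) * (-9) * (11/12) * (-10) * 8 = 5940/7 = 848.57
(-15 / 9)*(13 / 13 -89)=440 / 3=146.67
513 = 513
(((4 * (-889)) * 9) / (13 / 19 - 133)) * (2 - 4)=-202692 / 419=-483.75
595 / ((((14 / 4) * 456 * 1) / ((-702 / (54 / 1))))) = -1105 / 228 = -4.85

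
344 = 344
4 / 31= 0.13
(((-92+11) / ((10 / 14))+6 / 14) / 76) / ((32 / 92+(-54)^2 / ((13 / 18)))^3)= -52846987323 / 2340601393777225564160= -0.00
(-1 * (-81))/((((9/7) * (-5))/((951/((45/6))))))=-39942/25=-1597.68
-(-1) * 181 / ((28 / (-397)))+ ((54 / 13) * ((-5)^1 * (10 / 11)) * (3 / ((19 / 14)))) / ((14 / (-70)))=-179359469 / 76076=-2357.64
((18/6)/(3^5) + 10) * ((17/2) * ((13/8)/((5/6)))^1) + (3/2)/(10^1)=179393/1080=166.10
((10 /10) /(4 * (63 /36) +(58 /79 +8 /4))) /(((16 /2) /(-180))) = -3555 /1538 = -2.31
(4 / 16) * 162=81 / 2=40.50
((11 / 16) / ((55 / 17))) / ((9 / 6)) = 17 / 120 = 0.14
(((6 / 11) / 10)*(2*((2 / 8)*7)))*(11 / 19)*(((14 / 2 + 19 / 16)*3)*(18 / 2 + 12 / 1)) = 57.01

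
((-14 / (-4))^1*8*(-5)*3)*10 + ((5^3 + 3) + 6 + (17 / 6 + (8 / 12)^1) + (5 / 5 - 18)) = -8159 / 2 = -4079.50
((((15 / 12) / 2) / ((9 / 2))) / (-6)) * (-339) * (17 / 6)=9605 / 432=22.23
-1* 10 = -10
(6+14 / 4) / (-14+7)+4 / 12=-43 / 42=-1.02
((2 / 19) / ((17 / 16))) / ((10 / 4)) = 64 / 1615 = 0.04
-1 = -1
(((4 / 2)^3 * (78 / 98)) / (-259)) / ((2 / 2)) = -0.02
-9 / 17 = -0.53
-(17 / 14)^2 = -289 / 196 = -1.47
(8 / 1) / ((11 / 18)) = 144 / 11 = 13.09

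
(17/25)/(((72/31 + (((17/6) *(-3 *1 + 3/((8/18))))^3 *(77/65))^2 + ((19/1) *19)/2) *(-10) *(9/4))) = -46694662144/3119669140931611875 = -0.00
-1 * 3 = -3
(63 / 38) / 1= 63 / 38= 1.66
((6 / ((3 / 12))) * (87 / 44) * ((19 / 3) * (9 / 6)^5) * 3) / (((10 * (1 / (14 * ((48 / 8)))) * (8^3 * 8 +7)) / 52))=328975101 / 451330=728.90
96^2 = 9216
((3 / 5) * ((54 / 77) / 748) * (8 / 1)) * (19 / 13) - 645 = -644.99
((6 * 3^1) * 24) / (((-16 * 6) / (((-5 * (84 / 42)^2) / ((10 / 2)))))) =18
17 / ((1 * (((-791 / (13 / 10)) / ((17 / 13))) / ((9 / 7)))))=-2601 / 55370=-0.05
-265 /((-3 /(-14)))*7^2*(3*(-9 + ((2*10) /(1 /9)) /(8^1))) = -2454165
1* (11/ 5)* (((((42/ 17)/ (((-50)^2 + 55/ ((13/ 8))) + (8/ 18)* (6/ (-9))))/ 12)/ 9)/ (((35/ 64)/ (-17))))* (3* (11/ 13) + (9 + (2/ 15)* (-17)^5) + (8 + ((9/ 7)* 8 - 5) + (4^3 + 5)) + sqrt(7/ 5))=22729159552/ 194529125 - 3432* sqrt(35)/ 27789875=116.84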